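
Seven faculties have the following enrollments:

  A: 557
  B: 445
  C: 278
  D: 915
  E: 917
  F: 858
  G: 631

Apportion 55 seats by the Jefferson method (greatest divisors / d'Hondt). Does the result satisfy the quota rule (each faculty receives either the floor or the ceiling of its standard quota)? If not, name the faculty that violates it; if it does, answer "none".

Standard quotas: A 6.658, B 5.319, C 3.323, D 10.938, E 10.962, F 10.256, G 7.543.
Jefferson allocation: A 7, B 5, C 3, D 11, E 11, F 10, G 8.
Every allocation lies between the lower and upper quota.

none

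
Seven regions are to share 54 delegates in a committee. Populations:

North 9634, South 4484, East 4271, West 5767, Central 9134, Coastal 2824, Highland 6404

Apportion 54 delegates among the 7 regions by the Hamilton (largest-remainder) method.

North=12, South=6, East=5, West=7, Central=12, Coastal=4, Highland=8

The standard divisor is 42518/54 ≈ 787.37.
Standard quotas: North 12.2357, South 5.6949, East 5.4244, West 7.3244, Central 11.6006, Coastal 3.5866, Highland 8.1334.
Lower quotas: North 12, South 5, East 5, West 7, Central 11, Coastal 3, Highland 8 (sum 51, leaving 3 seats).
Remainders in descending order: South 0.6949, Central 0.6006, Coastal 0.5866, East 0.4244, West 0.3244, North 0.2357, Highland 0.1334.
The surplus seats go to South, Central, Coastal.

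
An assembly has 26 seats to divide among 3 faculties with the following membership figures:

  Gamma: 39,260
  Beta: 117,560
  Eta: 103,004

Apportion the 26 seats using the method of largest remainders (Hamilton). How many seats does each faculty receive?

Gamma: 4, Beta: 12, Eta: 10

Standard divisor: 259824 ÷ 26 ≈ 9993.231.
Standard quotas: Gamma 3.9287, Beta 11.7640, Eta 10.3074.
Lower quotas: Gamma 3, Beta 11, Eta 10 (sum 24, leaving 2 seats).
Remainders in descending order: Gamma 0.9287, Beta 0.7640, Eta 0.3074.
The surplus seats go to Gamma, Beta.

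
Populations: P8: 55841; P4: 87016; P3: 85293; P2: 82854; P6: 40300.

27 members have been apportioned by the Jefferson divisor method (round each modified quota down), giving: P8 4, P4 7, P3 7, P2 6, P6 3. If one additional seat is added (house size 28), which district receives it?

Priority for the next seat is population ÷ (current seats + 1).
Priorities: P8 11168.200, P4 10877.000, P3 10661.625, P2 11836.286, P6 10075.000.
Highest priority: P2.

P2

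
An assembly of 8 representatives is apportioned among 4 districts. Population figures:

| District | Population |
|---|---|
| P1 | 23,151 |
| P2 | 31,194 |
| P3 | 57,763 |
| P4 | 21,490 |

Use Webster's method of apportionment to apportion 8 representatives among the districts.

P1 1; P2 2; P3 4; P4 1

Standard divisor 133598/8 ≈ 16699.75; standard quotas: P1 1.386, P2 1.868, P3 3.459, P4 1.287.
Rounding to the nearest integer gives 1, 2, 3, 1 = 7 seats, so the divisor must be adjusted.
With modified divisor 16000: modified quotas P1 1.447, P2 1.950, P3 3.610, P4 1.343.
Rounding to the nearest integer: P1 1, P2 2, P3 4, P4 1 (total 8).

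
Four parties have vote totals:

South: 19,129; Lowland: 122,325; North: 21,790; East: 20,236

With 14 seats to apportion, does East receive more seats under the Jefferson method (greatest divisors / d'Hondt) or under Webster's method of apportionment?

Webster

Jefferson: South 1, Lowland 11, North 1, East 1.
Webster: South 1, Lowland 9, North 2, East 2.
East gets 1 under Jefferson and 2 under Webster.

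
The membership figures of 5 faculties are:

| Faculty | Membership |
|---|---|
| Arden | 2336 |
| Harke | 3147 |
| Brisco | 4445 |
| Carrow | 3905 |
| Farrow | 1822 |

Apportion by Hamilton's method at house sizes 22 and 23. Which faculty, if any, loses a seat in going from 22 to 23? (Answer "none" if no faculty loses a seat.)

none

At 22 seats: Arden 3, Harke 4, Brisco 6, Carrow 6, Farrow 3.
At 23 seats: Arden 3, Harke 5, Brisco 6, Carrow 6, Farrow 3.
No faculty's allocation decreased.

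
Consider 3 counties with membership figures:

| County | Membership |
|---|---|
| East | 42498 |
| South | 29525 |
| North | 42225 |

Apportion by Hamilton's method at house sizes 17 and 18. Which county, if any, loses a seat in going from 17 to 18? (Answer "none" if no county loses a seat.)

South

At 17 seats: East 6, South 5, North 6.
At 18 seats: East 7, South 4, North 7.
South drops from 5 to 4.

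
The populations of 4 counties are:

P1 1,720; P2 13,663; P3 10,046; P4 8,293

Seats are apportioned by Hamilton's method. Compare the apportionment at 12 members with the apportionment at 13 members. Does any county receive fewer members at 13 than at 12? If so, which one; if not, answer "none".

At 12 seats: P1 1, P2 5, P3 3, P4 3.
At 13 seats: P1 1, P2 5, P3 4, P4 3.
No county's allocation decreased.

none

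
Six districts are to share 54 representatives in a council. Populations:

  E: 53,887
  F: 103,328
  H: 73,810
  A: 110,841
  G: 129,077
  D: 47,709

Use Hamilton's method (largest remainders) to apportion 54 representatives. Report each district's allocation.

E 6; F 11; H 8; A 11; G 13; D 5

Standard divisor: 518652 ÷ 54 ≈ 9604.667.
Standard quotas: E 5.6105, F 10.7581, H 7.6848, A 11.5403, G 13.4390, D 4.9673.
Lower quotas: E 5, F 10, H 7, A 11, G 13, D 4 (sum 50, leaving 4 seats).
Remainders in descending order: D 0.9673, F 0.7581, H 0.6848, E 0.6105, A 0.5403, G 0.4390.
Largest remainders: D, F, H, E receive the extra seats.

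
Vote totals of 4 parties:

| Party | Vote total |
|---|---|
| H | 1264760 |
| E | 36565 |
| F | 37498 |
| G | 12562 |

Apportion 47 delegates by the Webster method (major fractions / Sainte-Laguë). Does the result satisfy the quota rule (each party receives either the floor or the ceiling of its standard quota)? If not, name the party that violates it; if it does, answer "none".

H

Standard quotas: H 43.987, E 1.272, F 1.304, G 0.437.
Webster allocation: H 45, E 1, F 1, G 0.
H has quota 43.987 (lower 43, upper 44) but receives 45 — outside the quota interval.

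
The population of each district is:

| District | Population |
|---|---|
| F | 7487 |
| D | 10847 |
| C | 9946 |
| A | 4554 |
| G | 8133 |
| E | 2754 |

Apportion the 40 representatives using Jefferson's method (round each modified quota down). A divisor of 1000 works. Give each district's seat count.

With modified divisor 1000: modified quotas F 7.487, D 10.847, C 9.946, A 4.554, G 8.133, E 2.754.
Rounding down: F 7, D 10, C 9, A 4, G 8, E 2 (total 40).

F 7, D 10, C 9, A 4, G 8, E 2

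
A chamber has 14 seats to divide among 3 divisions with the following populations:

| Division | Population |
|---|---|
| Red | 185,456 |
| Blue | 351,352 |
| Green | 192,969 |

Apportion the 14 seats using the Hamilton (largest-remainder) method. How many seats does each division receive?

Total 729777; standard divisor 729777/14 ≈ 52126.929.
Standard quotas: Red 3.5578, Blue 6.7403, Green 3.7019.
Lower quotas: Red 3, Blue 6, Green 3 (sum 12, leaving 2 seats).
Remainders in descending order: Blue 0.7403, Green 0.7019, Red 0.5578.
Largest remainders: Blue, Green receive the extra seats.

Red 3; Blue 7; Green 4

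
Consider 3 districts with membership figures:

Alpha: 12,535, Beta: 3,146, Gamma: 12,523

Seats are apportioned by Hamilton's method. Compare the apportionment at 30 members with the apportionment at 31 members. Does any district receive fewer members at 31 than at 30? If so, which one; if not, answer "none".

At 30 seats: Alpha 13, Beta 4, Gamma 13.
At 31 seats: Alpha 14, Beta 3, Gamma 14.
Beta drops from 4 to 3.

Beta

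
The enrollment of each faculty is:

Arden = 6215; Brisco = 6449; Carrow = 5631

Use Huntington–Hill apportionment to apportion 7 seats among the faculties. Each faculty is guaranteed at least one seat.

With divisor 2585: modified quotas Arden 2.404, Brisco 2.495, Carrow 2.178.
Geometric-mean thresholds: Arden √(2·3)=2.449, Brisco √(2·3)=2.449, Carrow √(2·3)=2.449.
Each quota rounded against its threshold gives Arden 2, Brisco 3, Carrow 2 (total 7).

Arden: 2; Brisco: 3; Carrow: 2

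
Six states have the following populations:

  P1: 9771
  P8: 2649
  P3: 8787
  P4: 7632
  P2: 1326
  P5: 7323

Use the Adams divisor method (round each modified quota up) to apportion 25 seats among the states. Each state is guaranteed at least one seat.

P1: 6, P8: 2, P3: 6, P4: 5, P2: 1, P5: 5

Standard divisor 37488/25 ≈ 1499.52; standard quotas: P1 6.516, P8 1.767, P3 5.860, P4 5.090, P2 0.884, P5 4.884.
Rounding up gives 7, 2, 6, 6, 1, 5 = 27 seats, so the divisor must be adjusted.
With modified divisor 1700: modified quotas P1 5.748, P8 1.558, P3 5.169, P4 4.489, P2 0.780, P5 4.308.
Rounding up: P1 6, P8 2, P3 6, P4 5, P2 1, P5 5 (total 25).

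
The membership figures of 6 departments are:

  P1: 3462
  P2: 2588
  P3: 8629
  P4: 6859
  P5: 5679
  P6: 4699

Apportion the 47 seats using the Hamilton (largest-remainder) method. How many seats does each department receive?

Standard divisor: 31916 ÷ 47 ≈ 679.064.
Standard quotas: P1 5.0982, P2 3.8111, P3 12.7072, P4 10.1007, P5 8.3630, P6 6.9198.
Lower quotas: P1 5, P2 3, P3 12, P4 10, P5 8, P6 6 (sum 44, leaving 3 seats).
Remainders in descending order: P6 0.9198, P2 0.8111, P3 0.7072, P5 0.3630, P4 0.1007, P1 0.0982.
Largest remainders: P6, P2, P3 receive the extra seats.

P1 5; P2 4; P3 13; P4 10; P5 8; P6 7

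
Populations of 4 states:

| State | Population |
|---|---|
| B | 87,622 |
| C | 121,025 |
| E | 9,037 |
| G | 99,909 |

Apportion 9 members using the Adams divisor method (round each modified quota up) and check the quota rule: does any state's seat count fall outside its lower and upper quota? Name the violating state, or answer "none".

Standard quotas: B 2.483, C 3.430, E 0.256, G 2.831.
Adams allocation: B 2, C 3, E 1, G 3.
Every allocation lies between the lower and upper quota.

none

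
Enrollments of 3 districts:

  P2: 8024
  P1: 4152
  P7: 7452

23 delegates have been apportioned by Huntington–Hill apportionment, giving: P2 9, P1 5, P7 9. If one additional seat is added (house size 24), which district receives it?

Priority for the next seat is population ÷ (√(s·(s+1))).
Priorities: P2 845.804, P1 758.048, P7 785.510.
Highest priority: P2.

P2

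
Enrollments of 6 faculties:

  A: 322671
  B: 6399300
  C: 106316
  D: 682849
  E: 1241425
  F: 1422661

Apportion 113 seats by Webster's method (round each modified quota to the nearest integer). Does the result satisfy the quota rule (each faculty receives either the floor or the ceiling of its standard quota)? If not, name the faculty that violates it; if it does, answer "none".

Standard quotas: A 3.583, B 71.067, C 1.181, D 7.583, E 13.787, F 15.799.
Webster allocation: A 4, B 70, C 1, D 8, E 14, F 16.
B has quota 71.067 (lower 71, upper 72) but receives 70 — outside the quota interval.

B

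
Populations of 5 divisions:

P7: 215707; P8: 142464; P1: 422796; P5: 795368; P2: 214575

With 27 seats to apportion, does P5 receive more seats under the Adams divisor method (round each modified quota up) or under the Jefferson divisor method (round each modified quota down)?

Adams: P7 4, P8 2, P1 6, P5 12, P2 3.
Jefferson: P7 3, P8 2, P1 6, P5 13, P2 3.
P5 gets 12 under Adams and 13 under Jefferson.

Jefferson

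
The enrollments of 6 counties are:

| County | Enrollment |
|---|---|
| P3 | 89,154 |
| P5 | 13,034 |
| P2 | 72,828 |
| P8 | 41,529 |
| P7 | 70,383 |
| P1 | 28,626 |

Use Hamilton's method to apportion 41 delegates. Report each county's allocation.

P3 12; P5 2; P2 9; P8 5; P7 9; P1 4

Standard divisor: 315554 ÷ 41 ≈ 7696.439.
Standard quotas: P3 11.5838, P5 1.6935, P2 9.4626, P8 5.3959, P7 9.1449, P1 3.7194.
Lower quotas: P3 11, P5 1, P2 9, P8 5, P7 9, P1 3 (sum 38, leaving 3 seats).
Remainders in descending order: P1 0.7194, P5 0.6935, P3 0.5838, P2 0.4626, P8 0.3959, P7 0.1449.
Largest remainders: P1, P5, P3 receive the extra seats.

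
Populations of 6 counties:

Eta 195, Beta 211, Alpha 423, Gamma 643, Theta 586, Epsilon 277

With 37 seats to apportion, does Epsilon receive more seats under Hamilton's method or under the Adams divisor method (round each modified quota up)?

Hamilton: Eta 3, Beta 3, Alpha 7, Gamma 10, Theta 9, Epsilon 5.
Adams: Eta 3, Beta 4, Alpha 7, Gamma 10, Theta 9, Epsilon 4.
Epsilon gets 5 under Hamilton and 4 under Adams.

Hamilton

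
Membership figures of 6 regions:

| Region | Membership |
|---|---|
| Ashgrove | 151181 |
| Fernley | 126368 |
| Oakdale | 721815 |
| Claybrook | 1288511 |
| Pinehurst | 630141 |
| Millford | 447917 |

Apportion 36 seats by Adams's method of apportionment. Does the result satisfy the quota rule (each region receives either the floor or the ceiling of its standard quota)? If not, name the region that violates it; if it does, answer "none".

Standard quotas: Ashgrove 1.617, Fernley 1.352, Oakdale 7.720, Claybrook 13.781, Pinehurst 6.740, Millford 4.791.
Adams allocation: Ashgrove 2, Fernley 2, Oakdale 7, Claybrook 13, Pinehurst 7, Millford 5.
Every allocation lies between the lower and upper quota.

none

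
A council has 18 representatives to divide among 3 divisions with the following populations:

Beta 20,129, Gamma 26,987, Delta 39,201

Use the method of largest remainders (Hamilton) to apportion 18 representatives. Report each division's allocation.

Beta 4; Gamma 6; Delta 8

Total 86317; standard divisor 86317/18 ≈ 4795.389.
Standard quotas: Beta 4.1976, Gamma 5.6277, Delta 8.1747.
Lower quotas: Beta 4, Gamma 5, Delta 8 (sum 17, leaving 1 seat).
Remainders in descending order: Gamma 0.6277, Beta 0.1976, Delta 0.1747.
Largest remainder: Gamma receives the extra seat.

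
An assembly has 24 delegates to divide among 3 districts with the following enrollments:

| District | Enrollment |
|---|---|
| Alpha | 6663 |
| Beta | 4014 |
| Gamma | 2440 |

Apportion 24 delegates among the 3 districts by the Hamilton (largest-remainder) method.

Alpha=12; Beta=7; Gamma=5

Total 13117; standard divisor 13117/24 ≈ 546.542.
Standard quotas: Alpha 12.1912, Beta 7.3444, Gamma 4.4644.
Lower quotas: Alpha 12, Beta 7, Gamma 4 (sum 23, leaving 1 seat).
Remainders in descending order: Gamma 0.4644, Beta 0.3444, Alpha 0.1912.
The surplus seat goes to Gamma.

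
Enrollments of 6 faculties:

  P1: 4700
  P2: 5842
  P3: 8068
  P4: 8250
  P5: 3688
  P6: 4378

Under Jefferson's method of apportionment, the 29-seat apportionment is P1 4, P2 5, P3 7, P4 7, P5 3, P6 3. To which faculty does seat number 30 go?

Priority for the next seat is population ÷ (current seats + 1).
Priorities: P1 940.000, P2 973.667, P3 1008.500, P4 1031.250, P5 922.000, P6 1094.500.
Highest priority: P6.

P6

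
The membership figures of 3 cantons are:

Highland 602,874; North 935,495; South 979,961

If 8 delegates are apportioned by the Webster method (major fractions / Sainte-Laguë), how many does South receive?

3

Standard divisor 2518330/8 ≈ 314791.25; standard quotas: Highland 1.915, North 2.972, South 3.113.
Rounding to the nearest integer gives Highland 2, North 3, South 3 — total 8, matching the house size, so no adjustment is needed.
South receives 3.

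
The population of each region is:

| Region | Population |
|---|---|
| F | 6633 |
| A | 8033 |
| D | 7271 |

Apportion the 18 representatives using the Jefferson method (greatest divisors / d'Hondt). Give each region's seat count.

Standard divisor 21937/18 ≈ 1218.722; standard quotas: F 5.443, A 6.591, D 5.966.
Rounding down gives 5, 6, 5 = 16 seats, so the divisor must be adjusted.
With modified divisor 1130: modified quotas F 5.870, A 7.109, D 6.435.
Rounding down: F 5, A 7, D 6 (total 18).

F=5, A=7, D=6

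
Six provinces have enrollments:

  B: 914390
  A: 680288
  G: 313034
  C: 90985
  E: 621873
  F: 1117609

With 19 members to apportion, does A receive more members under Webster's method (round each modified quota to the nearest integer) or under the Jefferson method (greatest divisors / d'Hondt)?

Webster: B 5, A 3, G 2, C 0, E 3, F 6.
Jefferson: B 5, A 4, G 1, C 0, E 3, F 6.
A gets 3 under Webster and 4 under Jefferson.

Jefferson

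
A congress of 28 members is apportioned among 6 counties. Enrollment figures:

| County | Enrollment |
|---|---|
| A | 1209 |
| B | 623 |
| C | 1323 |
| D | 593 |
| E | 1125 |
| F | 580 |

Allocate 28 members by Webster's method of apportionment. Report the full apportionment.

Standard divisor 5453/28 ≈ 194.75; standard quotas: A 6.208, B 3.199, C 6.793, D 3.045, E 5.777, F 2.978.
Rounding to the nearest integer gives A 6, B 3, C 7, D 3, E 6, F 3 — total 28, matching the house size, so no adjustment is needed.

A: 6; B: 3; C: 7; D: 3; E: 6; F: 3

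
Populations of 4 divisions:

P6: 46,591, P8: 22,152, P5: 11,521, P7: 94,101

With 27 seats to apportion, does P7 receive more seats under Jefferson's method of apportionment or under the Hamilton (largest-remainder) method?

Jefferson: P6 7, P8 3, P5 1, P7 16.
Hamilton: P6 7, P8 3, P5 2, P7 15.
P7 gets 16 under Jefferson and 15 under Hamilton.

Jefferson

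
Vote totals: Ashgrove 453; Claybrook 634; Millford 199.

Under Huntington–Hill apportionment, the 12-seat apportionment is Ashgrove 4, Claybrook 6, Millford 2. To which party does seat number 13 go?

Ashgrove

Priority for the next seat is population ÷ (√(s·(s+1))).
Priorities: Ashgrove 101.294, Claybrook 97.828, Millford 81.241.
Highest priority: Ashgrove.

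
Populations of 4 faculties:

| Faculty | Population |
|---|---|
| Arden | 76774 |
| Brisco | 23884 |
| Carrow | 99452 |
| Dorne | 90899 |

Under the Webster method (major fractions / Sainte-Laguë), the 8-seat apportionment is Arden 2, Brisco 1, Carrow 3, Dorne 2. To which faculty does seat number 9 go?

Dorne

Priority for the next seat is population ÷ (current seats + 0.5).
Priorities: Arden 30709.600, Brisco 15922.667, Carrow 28414.857, Dorne 36359.600.
Highest priority: Dorne.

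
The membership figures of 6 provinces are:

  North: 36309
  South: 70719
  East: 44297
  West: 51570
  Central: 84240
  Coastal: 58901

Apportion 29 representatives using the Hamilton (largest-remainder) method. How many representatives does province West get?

4

Standard divisor: 346036 ÷ 29 ≈ 11932.276.
Standard quotas: North 3.0429, South 5.9267, East 3.7124, West 4.3219, Central 7.0598, Coastal 4.9363.
Lower quotas: North 3, South 5, East 3, West 4, Central 7, Coastal 4 (sum 26, leaving 3 seats).
Remainders in descending order: Coastal 0.9363, South 0.9267, East 0.7124, West 0.3219, Central 0.0598, North 0.0429.
Largest remainders: Coastal, South, East receive the extra seats.
West receives 4.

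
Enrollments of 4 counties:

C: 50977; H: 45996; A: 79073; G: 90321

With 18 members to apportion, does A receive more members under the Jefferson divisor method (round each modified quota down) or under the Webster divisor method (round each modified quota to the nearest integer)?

Jefferson: C 3, H 3, A 6, G 6.
Webster: C 4, H 3, A 5, G 6.
A gets 6 under Jefferson and 5 under Webster.

Jefferson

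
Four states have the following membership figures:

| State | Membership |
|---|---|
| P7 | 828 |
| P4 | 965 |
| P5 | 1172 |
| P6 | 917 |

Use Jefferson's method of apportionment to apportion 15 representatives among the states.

P7: 3, P4: 4, P5: 5, P6: 3

Standard divisor 3882/15 ≈ 258.8; standard quotas: P7 3.199, P4 3.729, P5 4.529, P6 3.543.
Rounding down gives 3, 3, 4, 3 = 13 seats, so the divisor must be adjusted.
With modified divisor 232: modified quotas P7 3.569, P4 4.159, P5 5.052, P6 3.953.
Rounding down: P7 3, P4 4, P5 5, P6 3 (total 15).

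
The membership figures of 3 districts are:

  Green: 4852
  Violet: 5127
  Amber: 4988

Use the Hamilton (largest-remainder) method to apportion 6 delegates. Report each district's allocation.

Green=2; Violet=2; Amber=2

The standard divisor is 14967/6 ≈ 2494.5.
Standard quotas: Green 1.9451, Violet 2.0553, Amber 1.9996.
Lower quotas: Green 1, Violet 2, Amber 1 (sum 4, leaving 2 seats).
Remainders in descending order: Amber 0.9996, Green 0.9451, Violet 0.0553.
Largest remainders: Amber, Green receive the extra seats.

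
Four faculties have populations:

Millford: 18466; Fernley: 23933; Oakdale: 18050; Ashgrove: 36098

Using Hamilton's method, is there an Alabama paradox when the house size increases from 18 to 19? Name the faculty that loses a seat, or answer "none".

At 18 seats: Millford 3, Fernley 5, Oakdale 3, Ashgrove 7.
At 19 seats: Millford 4, Fernley 5, Oakdale 3, Ashgrove 7.
No faculty's allocation decreased.

none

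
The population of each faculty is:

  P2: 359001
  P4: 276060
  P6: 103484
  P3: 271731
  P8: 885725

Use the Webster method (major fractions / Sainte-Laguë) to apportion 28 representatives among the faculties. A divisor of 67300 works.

With modified divisor 67300: modified quotas P2 5.334, P4 4.102, P6 1.538, P3 4.038, P8 13.161.
Rounding to the nearest integer: P2 5, P4 4, P6 2, P3 4, P8 13 (total 28).

P2: 5; P4: 4; P6: 2; P3: 4; P8: 13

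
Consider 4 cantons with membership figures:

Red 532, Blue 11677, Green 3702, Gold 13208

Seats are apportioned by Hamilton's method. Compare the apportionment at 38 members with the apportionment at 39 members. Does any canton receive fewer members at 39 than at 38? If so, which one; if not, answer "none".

At 38 seats: Red 1, Blue 15, Green 5, Gold 17.
At 39 seats: Red 1, Blue 15, Green 5, Gold 18.
No canton's allocation decreased.

none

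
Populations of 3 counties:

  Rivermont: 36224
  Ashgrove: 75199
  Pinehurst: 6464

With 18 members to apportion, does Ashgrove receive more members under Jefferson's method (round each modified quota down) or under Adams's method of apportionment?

Jefferson: Rivermont 5, Ashgrove 12, Pinehurst 1.
Adams: Rivermont 6, Ashgrove 11, Pinehurst 1.
Ashgrove gets 12 under Jefferson and 11 under Adams.

Jefferson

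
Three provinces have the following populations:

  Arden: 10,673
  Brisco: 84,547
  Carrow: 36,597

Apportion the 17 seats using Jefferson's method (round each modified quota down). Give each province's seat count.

Arden=1, Brisco=11, Carrow=5

Standard divisor 131817/17 ≈ 7753.941; standard quotas: Arden 1.376, Brisco 10.904, Carrow 4.720.
Rounding down gives 1, 10, 4 = 15 seats, so the divisor must be adjusted.
With modified divisor 7200: modified quotas Arden 1.482, Brisco 11.743, Carrow 5.083.
Rounding down: Arden 1, Brisco 11, Carrow 5 (total 17).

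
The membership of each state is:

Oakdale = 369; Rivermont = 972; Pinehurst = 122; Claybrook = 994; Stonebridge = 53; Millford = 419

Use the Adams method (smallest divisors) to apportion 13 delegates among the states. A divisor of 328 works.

With modified divisor 328: modified quotas Oakdale 1.125, Rivermont 2.963, Pinehurst 0.372, Claybrook 3.030, Stonebridge 0.162, Millford 1.277.
Rounding up: Oakdale 2, Rivermont 3, Pinehurst 1, Claybrook 4, Stonebridge 1, Millford 2 (total 13).

Oakdale: 2; Rivermont: 3; Pinehurst: 1; Claybrook: 4; Stonebridge: 1; Millford: 2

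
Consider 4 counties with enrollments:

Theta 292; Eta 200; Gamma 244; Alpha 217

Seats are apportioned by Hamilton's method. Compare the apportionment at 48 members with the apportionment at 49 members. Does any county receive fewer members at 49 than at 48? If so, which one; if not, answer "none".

none

At 48 seats: Theta 15, Eta 10, Gamma 12, Alpha 11.
At 49 seats: Theta 15, Eta 10, Gamma 13, Alpha 11.
No county's allocation decreased.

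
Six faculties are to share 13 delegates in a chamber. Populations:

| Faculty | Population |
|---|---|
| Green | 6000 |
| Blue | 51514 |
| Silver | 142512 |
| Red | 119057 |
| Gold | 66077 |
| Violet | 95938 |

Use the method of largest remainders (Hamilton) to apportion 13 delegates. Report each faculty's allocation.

Standard divisor: 481098 ÷ 13 ≈ 37007.538.
Standard quotas: Green 0.1621, Blue 1.3920, Silver 3.8509, Red 3.2171, Gold 1.7855, Violet 2.5924.
Lower quotas: Green 0, Blue 1, Silver 3, Red 3, Gold 1, Violet 2 (sum 10, leaving 3 seats).
Remainders in descending order: Silver 0.8509, Gold 0.7855, Violet 0.5924, Blue 0.3920, Red 0.2171, Green 0.1621.
Largest remainders: Silver, Gold, Violet receive the extra seats.

Green=0, Blue=1, Silver=4, Red=3, Gold=2, Violet=3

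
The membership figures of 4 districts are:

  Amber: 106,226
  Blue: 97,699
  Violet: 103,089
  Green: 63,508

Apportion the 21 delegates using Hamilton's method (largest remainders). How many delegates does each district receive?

Amber=6; Blue=5; Violet=6; Green=4

The standard divisor is 370522/21 ≈ 17643.905.
Standard quotas: Amber 6.0205, Blue 5.5373, Violet 5.8428, Green 3.5994.
Lower quotas: Amber 6, Blue 5, Violet 5, Green 3 (sum 19, leaving 2 seats).
Remainders in descending order: Violet 0.8428, Green 0.5994, Blue 0.5373, Amber 0.0205.
The surplus seats go to Violet, Green.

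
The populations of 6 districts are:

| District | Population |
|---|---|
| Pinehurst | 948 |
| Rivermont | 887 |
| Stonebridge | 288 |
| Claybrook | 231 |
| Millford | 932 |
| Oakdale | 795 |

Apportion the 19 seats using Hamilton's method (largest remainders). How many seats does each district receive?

Pinehurst 5, Rivermont 4, Stonebridge 1, Claybrook 1, Millford 4, Oakdale 4

Total 4081; standard divisor 4081/19 ≈ 214.789.
Standard quotas: Pinehurst 4.414, Rivermont 4.130, Stonebridge 1.341, Claybrook 1.075, Millford 4.339, Oakdale 3.701.
Lower quotas: Pinehurst 4, Rivermont 4, Stonebridge 1, Claybrook 1, Millford 4, Oakdale 3 (sum 17, leaving 2 seats).
Remainders in descending order: Oakdale 0.701, Pinehurst 0.414, Stonebridge 0.341, Millford 0.339, Rivermont 0.130, Claybrook 0.075.
Largest remainders: Oakdale, Pinehurst receive the extra seats.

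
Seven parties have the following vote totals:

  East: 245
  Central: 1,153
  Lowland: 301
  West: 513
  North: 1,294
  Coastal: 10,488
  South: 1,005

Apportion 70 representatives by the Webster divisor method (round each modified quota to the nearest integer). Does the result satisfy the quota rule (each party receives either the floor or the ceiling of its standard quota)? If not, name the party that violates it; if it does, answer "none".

Coastal

Standard quotas: East 1.143, Central 5.381, Lowland 1.405, West 2.394, North 6.039, Coastal 48.947, South 4.690.
Webster allocation: East 1, Central 5, Lowland 1, West 2, North 6, Coastal 50, South 5.
Coastal has quota 48.947 (lower 48, upper 49) but receives 50 — outside the quota interval.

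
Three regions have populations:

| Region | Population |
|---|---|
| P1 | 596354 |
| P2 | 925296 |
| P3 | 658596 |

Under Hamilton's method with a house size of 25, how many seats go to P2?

11

Total 2180246; standard divisor 2180246/25 ≈ 87209.84.
Standard quotas: P1 6.8382, P2 10.6100, P3 7.5519.
Lower quotas: P1 6, P2 10, P3 7 (sum 23, leaving 2 seats).
Remainders in descending order: P1 0.8382, P2 0.6100, P3 0.5519.
Largest remainders: P1, P2 receive the extra seats.
P2 receives 11.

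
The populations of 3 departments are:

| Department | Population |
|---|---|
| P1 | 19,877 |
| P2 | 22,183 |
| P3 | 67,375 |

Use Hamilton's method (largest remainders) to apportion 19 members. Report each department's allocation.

The standard divisor is 109435/19 ≈ 5759.737.
Standard quotas: P1 3.4510, P2 3.8514, P3 11.6976.
Lower quotas: P1 3, P2 3, P3 11 (sum 17, leaving 2 seats).
Remainders in descending order: P2 0.8514, P3 0.6976, P1 0.4510.
The surplus seats go to P2, P3.

P1: 3, P2: 4, P3: 12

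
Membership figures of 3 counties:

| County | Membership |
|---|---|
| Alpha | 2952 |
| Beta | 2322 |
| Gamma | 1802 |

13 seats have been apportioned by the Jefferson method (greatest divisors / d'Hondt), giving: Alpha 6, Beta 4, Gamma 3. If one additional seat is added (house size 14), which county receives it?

Priority for the next seat is population ÷ (current seats + 1).
Priorities: Alpha 421.714, Beta 464.400, Gamma 450.500.
Highest priority: Beta.

Beta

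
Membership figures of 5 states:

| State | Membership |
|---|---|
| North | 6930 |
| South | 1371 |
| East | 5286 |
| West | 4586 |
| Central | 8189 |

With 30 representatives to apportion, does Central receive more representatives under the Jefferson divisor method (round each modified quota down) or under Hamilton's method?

Jefferson: North 8, South 1, East 6, West 5, Central 10.
Hamilton: North 8, South 2, East 6, West 5, Central 9.
Central gets 10 under Jefferson and 9 under Hamilton.

Jefferson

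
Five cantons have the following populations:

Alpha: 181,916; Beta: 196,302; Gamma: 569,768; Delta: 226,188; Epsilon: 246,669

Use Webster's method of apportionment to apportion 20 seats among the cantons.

Standard divisor 1420843/20 ≈ 71042.15; standard quotas: Alpha 2.561, Beta 2.763, Gamma 8.020, Delta 3.184, Epsilon 3.472.
Rounding to the nearest integer gives Alpha 3, Beta 3, Gamma 8, Delta 3, Epsilon 3 — total 20, matching the house size, so no adjustment is needed.

Alpha 3; Beta 3; Gamma 8; Delta 3; Epsilon 3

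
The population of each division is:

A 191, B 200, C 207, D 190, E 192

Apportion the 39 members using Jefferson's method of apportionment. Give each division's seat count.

Standard divisor 980/39 ≈ 25.128; standard quotas: A 7.601, B 7.959, C 8.238, D 7.561, E 7.641.
Rounding down gives 7, 7, 8, 7, 7 = 36 seats, so the divisor must be adjusted.
With modified divisor 23.81: modified quotas A 8.022, B 8.400, C 8.694, D 7.980, E 8.064.
Rounding down: A 8, B 8, C 8, D 7, E 8 (total 39).

A=8; B=8; C=8; D=7; E=8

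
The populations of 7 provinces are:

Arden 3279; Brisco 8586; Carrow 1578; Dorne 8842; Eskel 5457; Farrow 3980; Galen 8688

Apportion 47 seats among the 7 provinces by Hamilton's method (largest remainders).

Total 40410; standard divisor 40410/47 ≈ 859.787.
Standard quotas: Arden 3.8137, Brisco 9.9862, Carrow 1.8353, Dorne 10.2839, Eskel 6.3469, Farrow 4.6291, Galen 10.1048.
Lower quotas: Arden 3, Brisco 9, Carrow 1, Dorne 10, Eskel 6, Farrow 4, Galen 10 (sum 43, leaving 4 seats).
Remainders in descending order: Brisco 0.9862, Carrow 0.8353, Arden 0.8137, Farrow 0.6291, Eskel 0.3469, Dorne 0.2839, Galen 0.1048.
Largest remainders: Brisco, Carrow, Arden, Farrow receive the extra seats.

Arden: 4, Brisco: 10, Carrow: 2, Dorne: 10, Eskel: 6, Farrow: 5, Galen: 10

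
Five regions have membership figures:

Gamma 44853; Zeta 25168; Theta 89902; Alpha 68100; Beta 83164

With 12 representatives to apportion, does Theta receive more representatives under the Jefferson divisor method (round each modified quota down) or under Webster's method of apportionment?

Jefferson: Gamma 1, Zeta 1, Theta 4, Alpha 3, Beta 3.
Webster: Gamma 2, Zeta 1, Theta 3, Alpha 3, Beta 3.
Theta gets 4 under Jefferson and 3 under Webster.

Jefferson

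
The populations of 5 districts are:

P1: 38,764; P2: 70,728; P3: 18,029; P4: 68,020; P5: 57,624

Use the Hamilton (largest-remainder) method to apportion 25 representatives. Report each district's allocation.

P1 4, P2 7, P3 2, P4 7, P5 5

Standard divisor: 253165 ÷ 25 ≈ 10126.6.
Standard quotas: P1 3.8279, P2 6.9844, P3 1.7804, P4 6.7170, P5 5.6904.
Lower quotas: P1 3, P2 6, P3 1, P4 6, P5 5 (sum 21, leaving 4 seats).
Remainders in descending order: P2 0.9844, P1 0.8279, P3 0.7804, P4 0.7170, P5 0.6904.
Largest remainders: P2, P1, P3, P4 receive the extra seats.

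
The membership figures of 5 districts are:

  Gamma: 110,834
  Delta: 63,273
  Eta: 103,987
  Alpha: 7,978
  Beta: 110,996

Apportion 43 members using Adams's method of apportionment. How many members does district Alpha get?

1

Standard divisor 397068/43 ≈ 9234.14; standard quotas: Gamma 12.003, Delta 6.852, Eta 11.261, Alpha 0.864, Beta 12.020.
Rounding up gives 13, 7, 12, 1, 13 = 46 seats, so the divisor must be adjusted.
With modified divisor 9800: modified quotas Gamma 11.310, Delta 6.456, Eta 10.611, Alpha 0.814, Beta 11.326.
Rounding up: Gamma 12, Delta 7, Eta 11, Alpha 1, Beta 12 (total 43).
Alpha receives 1.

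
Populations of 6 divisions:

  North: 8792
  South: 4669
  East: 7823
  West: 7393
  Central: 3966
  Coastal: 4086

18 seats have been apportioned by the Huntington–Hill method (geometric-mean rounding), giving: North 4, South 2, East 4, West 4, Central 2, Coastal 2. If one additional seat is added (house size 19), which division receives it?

North

Priority for the next seat is population ÷ (√(s·(s+1))).
Priorities: North 1965.951, South 1906.111, East 1749.276, West 1653.125, Central 1619.113, Coastal 1668.103.
Highest priority: North.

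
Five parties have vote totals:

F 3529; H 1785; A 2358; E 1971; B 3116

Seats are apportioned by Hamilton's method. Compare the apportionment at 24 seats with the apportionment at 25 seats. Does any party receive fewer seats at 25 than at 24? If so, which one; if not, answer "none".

At 24 seats: F 7, H 3, A 4, E 4, B 6.
At 25 seats: F 7, H 3, A 5, E 4, B 6.
No party's allocation decreased.

none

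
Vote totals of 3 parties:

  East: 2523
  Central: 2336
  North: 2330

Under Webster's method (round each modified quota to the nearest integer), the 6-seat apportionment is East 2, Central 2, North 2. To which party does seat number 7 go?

East

Priority for the next seat is population ÷ (current seats + 0.5).
Priorities: East 1009.200, Central 934.400, North 932.000.
Highest priority: East.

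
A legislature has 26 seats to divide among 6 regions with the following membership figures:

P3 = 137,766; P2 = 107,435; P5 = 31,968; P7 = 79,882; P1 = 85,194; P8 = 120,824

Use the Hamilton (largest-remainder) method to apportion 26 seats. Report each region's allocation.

Total 563069; standard divisor 563069/26 ≈ 21656.5.
Standard quotas: P3 6.3614, P2 4.9609, P5 1.4761, P7 3.6886, P1 3.9339, P8 5.5791.
Lower quotas: P3 6, P2 4, P5 1, P7 3, P1 3, P8 5 (sum 22, leaving 4 seats).
Remainders in descending order: P2 0.9609, P1 0.9339, P7 0.6886, P8 0.5791, P5 0.4761, P3 0.3614.
Largest remainders: P2, P1, P7, P8 receive the extra seats.

P3: 6; P2: 5; P5: 1; P7: 4; P1: 4; P8: 6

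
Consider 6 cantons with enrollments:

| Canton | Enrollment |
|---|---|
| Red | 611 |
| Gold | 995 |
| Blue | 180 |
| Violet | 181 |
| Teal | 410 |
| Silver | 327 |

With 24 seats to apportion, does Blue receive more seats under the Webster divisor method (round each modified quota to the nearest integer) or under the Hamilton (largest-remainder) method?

Webster

Webster: Red 5, Gold 8, Blue 2, Violet 2, Teal 4, Silver 3.
Hamilton: Red 5, Gold 9, Blue 1, Violet 2, Teal 4, Silver 3.
Blue gets 2 under Webster and 1 under Hamilton.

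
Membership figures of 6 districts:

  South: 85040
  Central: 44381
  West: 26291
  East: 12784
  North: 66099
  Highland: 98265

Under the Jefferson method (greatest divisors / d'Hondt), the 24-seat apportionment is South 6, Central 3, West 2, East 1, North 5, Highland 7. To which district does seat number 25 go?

Priority for the next seat is population ÷ (current seats + 1).
Priorities: South 12148.571, Central 11095.250, West 8763.667, East 6392.000, North 11016.500, Highland 12283.125.
Highest priority: Highland.

Highland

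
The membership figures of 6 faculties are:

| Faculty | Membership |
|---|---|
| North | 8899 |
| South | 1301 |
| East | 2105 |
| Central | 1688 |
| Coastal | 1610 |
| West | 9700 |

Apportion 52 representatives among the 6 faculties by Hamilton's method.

Total 25303; standard divisor 25303/52 ≈ 486.596.
Standard quotas: North 18.2883, South 2.6737, East 4.3260, Central 3.4690, Coastal 3.3087, West 19.9344.
Lower quotas: North 18, South 2, East 4, Central 3, Coastal 3, West 19 (sum 49, leaving 3 seats).
Remainders in descending order: West 0.9344, South 0.6737, Central 0.4690, East 0.3260, Coastal 0.3087, North 0.2883.
Largest remainders: West, South, Central receive the extra seats.

North 18, South 3, East 4, Central 4, Coastal 3, West 20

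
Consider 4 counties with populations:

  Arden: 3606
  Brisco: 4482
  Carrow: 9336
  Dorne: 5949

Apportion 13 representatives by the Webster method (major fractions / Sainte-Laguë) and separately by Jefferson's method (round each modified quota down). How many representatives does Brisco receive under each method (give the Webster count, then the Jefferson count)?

3 and 2

Webster: Arden 2, Brisco 3, Carrow 5, Dorne 3.
Jefferson: Arden 2, Brisco 2, Carrow 6, Dorne 3.
Brisco gets 3 under Webster and 2 under Jefferson.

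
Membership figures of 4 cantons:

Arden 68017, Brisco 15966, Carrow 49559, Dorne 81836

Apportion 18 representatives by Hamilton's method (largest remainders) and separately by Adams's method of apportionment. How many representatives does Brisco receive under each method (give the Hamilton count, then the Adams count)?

1 and 2

Hamilton: Arden 6, Brisco 1, Carrow 4, Dorne 7.
Adams: Arden 5, Brisco 2, Carrow 4, Dorne 7.
Brisco gets 1 under Hamilton and 2 under Adams.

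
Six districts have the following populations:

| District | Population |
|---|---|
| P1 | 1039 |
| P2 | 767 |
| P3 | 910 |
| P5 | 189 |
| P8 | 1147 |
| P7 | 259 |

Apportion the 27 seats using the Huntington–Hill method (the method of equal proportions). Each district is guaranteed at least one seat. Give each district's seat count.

With divisor 163: modified quotas P1 6.374, P2 4.706, P3 5.583, P5 1.160, P8 7.037, P7 1.589.
Geometric-mean thresholds: P1 √(6·7)=6.481, P2 √(4·5)=4.472, P3 √(5·6)=5.477, P5 √(1·2)=1.414, P8 √(7·8)=7.483, P7 √(1·2)=1.414.
Each quota rounded against its threshold gives P1 6, P2 5, P3 6, P5 1, P8 7, P7 2 (total 27).

P1 6, P2 5, P3 6, P5 1, P8 7, P7 2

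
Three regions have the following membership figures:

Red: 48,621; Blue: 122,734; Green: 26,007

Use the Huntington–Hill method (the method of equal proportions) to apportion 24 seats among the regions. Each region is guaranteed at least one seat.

With divisor 8196: modified quotas Red 5.932, Blue 14.975, Green 3.173.
Geometric-mean thresholds: Red √(5·6)=5.477, Blue √(14·15)=14.491, Green √(3·4)=3.464.
Each quota rounded against its threshold gives Red 6, Blue 15, Green 3 (total 24).

Red 6; Blue 15; Green 3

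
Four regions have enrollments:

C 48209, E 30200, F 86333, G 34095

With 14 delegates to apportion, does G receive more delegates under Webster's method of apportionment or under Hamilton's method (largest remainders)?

Hamilton

Webster: C 4, E 2, F 6, G 2.
Hamilton: C 3, E 2, F 6, G 3.
G gets 2 under Webster and 3 under Hamilton.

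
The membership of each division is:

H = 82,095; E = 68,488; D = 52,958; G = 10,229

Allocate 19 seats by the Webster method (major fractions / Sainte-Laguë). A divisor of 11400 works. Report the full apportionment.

H 7, E 6, D 5, G 1

With modified divisor 11400: modified quotas H 7.201, E 6.008, D 4.645, G 0.897.
Rounding to the nearest integer: H 7, E 6, D 5, G 1 (total 19).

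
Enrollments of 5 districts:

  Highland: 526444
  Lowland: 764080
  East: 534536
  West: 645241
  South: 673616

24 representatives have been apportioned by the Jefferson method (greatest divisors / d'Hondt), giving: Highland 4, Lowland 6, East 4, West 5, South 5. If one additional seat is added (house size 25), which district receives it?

Priority for the next seat is population ÷ (current seats + 1).
Priorities: Highland 105288.800, Lowland 109154.286, East 106907.200, West 107540.167, South 112269.333.
Highest priority: South.

South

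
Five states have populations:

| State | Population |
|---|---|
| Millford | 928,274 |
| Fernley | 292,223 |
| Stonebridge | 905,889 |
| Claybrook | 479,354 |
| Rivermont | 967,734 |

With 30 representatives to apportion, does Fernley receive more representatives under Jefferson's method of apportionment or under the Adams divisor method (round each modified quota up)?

Jefferson: Millford 8, Fernley 2, Stonebridge 8, Claybrook 4, Rivermont 8.
Adams: Millford 8, Fernley 3, Stonebridge 7, Claybrook 4, Rivermont 8.
Fernley gets 2 under Jefferson and 3 under Adams.

Adams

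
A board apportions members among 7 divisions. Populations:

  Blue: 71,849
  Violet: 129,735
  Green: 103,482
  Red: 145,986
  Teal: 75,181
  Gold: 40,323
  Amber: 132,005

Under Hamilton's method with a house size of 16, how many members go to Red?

Total 698561; standard divisor 698561/16 ≈ 43660.062.
Standard quotas: Blue 1.6456, Violet 2.9715, Green 2.3702, Red 3.3437, Teal 1.7220, Gold 0.9236, Amber 3.0235.
Lower quotas: Blue 1, Violet 2, Green 2, Red 3, Teal 1, Gold 0, Amber 3 (sum 12, leaving 4 seats).
Remainders in descending order: Violet 0.9715, Gold 0.9236, Teal 0.7220, Blue 0.6456, Green 0.3702, Red 0.3437, Amber 0.0235.
Largest remainders: Violet, Gold, Teal, Blue receive the extra seats.
Red receives 3.

3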